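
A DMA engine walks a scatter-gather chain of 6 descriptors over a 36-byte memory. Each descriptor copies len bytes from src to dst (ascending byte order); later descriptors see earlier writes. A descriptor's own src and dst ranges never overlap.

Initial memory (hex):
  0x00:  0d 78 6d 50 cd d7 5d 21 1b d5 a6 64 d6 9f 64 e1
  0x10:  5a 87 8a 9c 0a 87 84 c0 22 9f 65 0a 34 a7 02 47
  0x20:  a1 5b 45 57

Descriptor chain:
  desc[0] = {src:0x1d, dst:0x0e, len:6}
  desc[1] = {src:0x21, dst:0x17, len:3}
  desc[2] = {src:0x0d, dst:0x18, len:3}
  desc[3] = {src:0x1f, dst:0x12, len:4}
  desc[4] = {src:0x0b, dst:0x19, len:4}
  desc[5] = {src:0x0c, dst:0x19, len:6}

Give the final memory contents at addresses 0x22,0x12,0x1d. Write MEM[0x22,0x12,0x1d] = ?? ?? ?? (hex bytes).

MEM[0x22,0x12,0x1d] = 45 47 47

D0: mem[0x0e..0x13] <- [a7 02 47 a1 5b 45]
D1: mem[0x17..0x19] <- [5b 45 57]
D2: mem[0x18..0x1a] <- [9f a7 02]
D3: mem[0x12..0x15] <- [47 a1 5b 45]
D4: mem[0x19..0x1c] <- [64 d6 9f a7]
D5: mem[0x19..0x1e] <- [d6 9f a7 02 47 a1]
query mem[0x22]=0x45, mem[0x12]=0x47, mem[0x1d]=0x47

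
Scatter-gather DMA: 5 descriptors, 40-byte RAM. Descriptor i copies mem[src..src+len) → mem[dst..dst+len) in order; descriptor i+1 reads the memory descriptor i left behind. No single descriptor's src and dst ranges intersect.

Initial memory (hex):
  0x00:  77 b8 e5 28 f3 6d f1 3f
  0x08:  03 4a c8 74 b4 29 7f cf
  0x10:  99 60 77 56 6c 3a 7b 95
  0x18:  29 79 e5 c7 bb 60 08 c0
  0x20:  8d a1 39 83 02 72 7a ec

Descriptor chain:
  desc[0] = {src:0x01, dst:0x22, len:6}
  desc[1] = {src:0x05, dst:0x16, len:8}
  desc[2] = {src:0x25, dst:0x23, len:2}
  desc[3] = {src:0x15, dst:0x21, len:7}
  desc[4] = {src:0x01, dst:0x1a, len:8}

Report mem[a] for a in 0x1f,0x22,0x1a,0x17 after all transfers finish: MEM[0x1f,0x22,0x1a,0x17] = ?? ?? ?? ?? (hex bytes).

D0: mem[0x22..0x27] <- [b8 e5 28 f3 6d f1]
D1: mem[0x16..0x1d] <- [6d f1 3f 03 4a c8 74 b4]
D2: mem[0x23..0x24] <- [f3 6d]
D3: mem[0x21..0x27] <- [3a 6d f1 3f 03 4a c8]
D4: mem[0x1a..0x21] <- [b8 e5 28 f3 6d f1 3f 03]
query mem[0x1f]=0xf1, mem[0x22]=0x6d, mem[0x1a]=0xb8, mem[0x17]=0xf1

MEM[0x1f,0x22,0x1a,0x17] = f1 6d b8 f1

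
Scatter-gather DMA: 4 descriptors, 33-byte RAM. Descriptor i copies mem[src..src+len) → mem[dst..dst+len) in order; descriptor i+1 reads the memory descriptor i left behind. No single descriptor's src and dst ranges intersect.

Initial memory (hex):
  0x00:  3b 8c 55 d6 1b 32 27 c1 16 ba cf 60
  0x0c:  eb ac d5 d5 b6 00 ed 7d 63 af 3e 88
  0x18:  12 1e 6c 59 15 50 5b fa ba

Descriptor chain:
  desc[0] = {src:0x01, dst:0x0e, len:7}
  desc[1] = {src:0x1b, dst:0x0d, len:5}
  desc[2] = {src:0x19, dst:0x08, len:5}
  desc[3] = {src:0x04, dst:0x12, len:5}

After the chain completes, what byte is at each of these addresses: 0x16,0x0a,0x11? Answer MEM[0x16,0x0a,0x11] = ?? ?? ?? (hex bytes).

[0] 0x01->0x0e len=7 : 8c 55 d6 1b 32 27 c1
[1] 0x1b->0x0d len=5 : 59 15 50 5b fa
[2] 0x19->0x08 len=5 : 1e 6c 59 15 50
[3] 0x04->0x12 len=5 : 1b 32 27 c1 1e
query mem[0x16]=0x1e, mem[0x0a]=0x59, mem[0x11]=0xfa

MEM[0x16,0x0a,0x11] = 1e 59 fa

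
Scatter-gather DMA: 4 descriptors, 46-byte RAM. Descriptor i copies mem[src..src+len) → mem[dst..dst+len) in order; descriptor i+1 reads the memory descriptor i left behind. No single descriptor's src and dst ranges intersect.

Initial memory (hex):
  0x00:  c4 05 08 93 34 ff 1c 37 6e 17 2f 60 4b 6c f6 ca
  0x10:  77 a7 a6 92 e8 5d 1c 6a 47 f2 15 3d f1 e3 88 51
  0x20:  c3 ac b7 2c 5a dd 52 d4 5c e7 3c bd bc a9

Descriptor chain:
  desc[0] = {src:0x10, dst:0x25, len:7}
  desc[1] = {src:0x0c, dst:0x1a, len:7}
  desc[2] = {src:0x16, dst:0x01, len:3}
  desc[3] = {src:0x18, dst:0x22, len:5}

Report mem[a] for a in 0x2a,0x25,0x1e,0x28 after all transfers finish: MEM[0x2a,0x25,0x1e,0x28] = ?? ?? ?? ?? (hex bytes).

D0: mem[0x25..0x2b] <- [77 a7 a6 92 e8 5d 1c]
D1: mem[0x1a..0x20] <- [4b 6c f6 ca 77 a7 a6]
D2: mem[0x01..0x03] <- [1c 6a 47]
D3: mem[0x22..0x26] <- [47 f2 4b 6c f6]
query mem[0x2a]=0x5d, mem[0x25]=0x6c, mem[0x1e]=0x77, mem[0x28]=0x92

MEM[0x2a,0x25,0x1e,0x28] = 5d 6c 77 92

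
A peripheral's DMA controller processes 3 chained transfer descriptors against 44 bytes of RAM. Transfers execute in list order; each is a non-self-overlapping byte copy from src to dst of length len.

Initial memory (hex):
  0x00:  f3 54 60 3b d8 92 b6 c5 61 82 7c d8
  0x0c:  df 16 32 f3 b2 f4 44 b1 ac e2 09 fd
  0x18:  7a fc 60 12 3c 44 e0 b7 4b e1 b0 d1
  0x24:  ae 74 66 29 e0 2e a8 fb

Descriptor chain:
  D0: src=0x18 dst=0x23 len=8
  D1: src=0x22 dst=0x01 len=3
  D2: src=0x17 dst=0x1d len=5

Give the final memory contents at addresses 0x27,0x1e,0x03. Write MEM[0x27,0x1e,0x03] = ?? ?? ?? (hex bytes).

D0: mem[0x23..0x2a] <- [7a fc 60 12 3c 44 e0 b7]
D1: mem[0x01..0x03] <- [b0 7a fc]
D2: mem[0x1d..0x21] <- [fd 7a fc 60 12]
query mem[0x27]=0x3c, mem[0x1e]=0x7a, mem[0x03]=0xfc

MEM[0x27,0x1e,0x03] = 3c 7a fc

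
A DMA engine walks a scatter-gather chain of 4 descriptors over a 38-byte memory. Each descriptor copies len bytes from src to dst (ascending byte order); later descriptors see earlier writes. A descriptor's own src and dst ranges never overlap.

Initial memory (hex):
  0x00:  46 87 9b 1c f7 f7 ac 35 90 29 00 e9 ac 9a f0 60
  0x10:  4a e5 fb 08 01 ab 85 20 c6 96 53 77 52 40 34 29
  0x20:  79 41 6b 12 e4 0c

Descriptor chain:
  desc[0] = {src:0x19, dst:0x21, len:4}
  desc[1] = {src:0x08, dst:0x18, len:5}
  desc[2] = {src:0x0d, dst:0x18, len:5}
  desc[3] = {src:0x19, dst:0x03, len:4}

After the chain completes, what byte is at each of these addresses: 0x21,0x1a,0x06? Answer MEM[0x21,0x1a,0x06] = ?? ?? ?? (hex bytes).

#0 dst[0x21+4] := {0x96,0x53,0x77,0x52}
#1 dst[0x18+5] := {0x90,0x29,0x00,0xe9,0xac}
#2 dst[0x18+5] := {0x9a,0xf0,0x60,0x4a,0xe5}
#3 dst[0x03+4] := {0xf0,0x60,0x4a,0xe5}
query mem[0x21]=0x96, mem[0x1a]=0x60, mem[0x06]=0xe5

MEM[0x21,0x1a,0x06] = 96 60 e5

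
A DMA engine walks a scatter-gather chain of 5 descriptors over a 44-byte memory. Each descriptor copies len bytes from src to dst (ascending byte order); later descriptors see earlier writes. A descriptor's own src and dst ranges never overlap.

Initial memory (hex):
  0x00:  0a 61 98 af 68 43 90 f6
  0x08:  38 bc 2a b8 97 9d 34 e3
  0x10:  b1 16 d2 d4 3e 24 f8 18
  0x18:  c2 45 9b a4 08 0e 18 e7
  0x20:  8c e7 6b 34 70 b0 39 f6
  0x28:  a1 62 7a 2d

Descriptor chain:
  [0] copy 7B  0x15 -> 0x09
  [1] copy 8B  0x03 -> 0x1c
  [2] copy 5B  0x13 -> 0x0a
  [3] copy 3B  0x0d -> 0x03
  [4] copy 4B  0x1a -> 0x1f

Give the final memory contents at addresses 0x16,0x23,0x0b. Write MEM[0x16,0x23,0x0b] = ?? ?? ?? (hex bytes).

MEM[0x16,0x23,0x0b] = f8 f8 3e

D0: mem[0x09..0x0f] <- [24 f8 18 c2 45 9b a4]
D1: mem[0x1c..0x23] <- [af 68 43 90 f6 38 24 f8]
D2: mem[0x0a..0x0e] <- [d4 3e 24 f8 18]
D3: mem[0x03..0x05] <- [f8 18 a4]
D4: mem[0x1f..0x22] <- [9b a4 af 68]
query mem[0x16]=0xf8, mem[0x23]=0xf8, mem[0x0b]=0x3e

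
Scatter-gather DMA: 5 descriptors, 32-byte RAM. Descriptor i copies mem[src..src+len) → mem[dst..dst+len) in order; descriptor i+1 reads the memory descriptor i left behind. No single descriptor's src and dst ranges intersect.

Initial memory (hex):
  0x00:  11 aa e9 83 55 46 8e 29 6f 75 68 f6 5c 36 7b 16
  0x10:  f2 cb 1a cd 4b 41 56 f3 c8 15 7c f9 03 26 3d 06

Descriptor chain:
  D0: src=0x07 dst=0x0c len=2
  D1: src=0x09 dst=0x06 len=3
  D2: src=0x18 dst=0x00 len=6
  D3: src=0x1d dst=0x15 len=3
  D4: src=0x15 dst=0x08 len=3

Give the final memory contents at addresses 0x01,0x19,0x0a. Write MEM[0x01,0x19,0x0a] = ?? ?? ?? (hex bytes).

MEM[0x01,0x19,0x0a] = 15 15 06

[0] 0x07->0x0c len=2 : 29 6f
[1] 0x09->0x06 len=3 : 75 68 f6
[2] 0x18->0x00 len=6 : c8 15 7c f9 03 26
[3] 0x1d->0x15 len=3 : 26 3d 06
[4] 0x15->0x08 len=3 : 26 3d 06
query mem[0x01]=0x15, mem[0x19]=0x15, mem[0x0a]=0x06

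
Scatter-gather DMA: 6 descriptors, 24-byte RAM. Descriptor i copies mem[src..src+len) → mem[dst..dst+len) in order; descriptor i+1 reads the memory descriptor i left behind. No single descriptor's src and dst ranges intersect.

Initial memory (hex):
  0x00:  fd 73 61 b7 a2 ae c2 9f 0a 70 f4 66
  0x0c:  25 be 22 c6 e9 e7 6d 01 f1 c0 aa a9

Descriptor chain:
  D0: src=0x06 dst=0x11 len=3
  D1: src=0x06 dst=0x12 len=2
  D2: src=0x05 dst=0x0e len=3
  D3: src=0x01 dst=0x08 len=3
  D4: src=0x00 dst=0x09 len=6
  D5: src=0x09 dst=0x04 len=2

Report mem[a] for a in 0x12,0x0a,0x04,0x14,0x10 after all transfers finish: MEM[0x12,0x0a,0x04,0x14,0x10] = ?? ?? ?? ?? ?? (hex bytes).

MEM[0x12,0x0a,0x04,0x14,0x10] = c2 73 fd f1 9f

  after D0: wrote 3B at 0x11 = c29f0a
  after D1: wrote 2B at 0x12 = c29f
  after D2: wrote 3B at 0x0e = aec29f
  after D3: wrote 3B at 0x08 = 7361b7
  after D4: wrote 6B at 0x09 = fd7361b7a2ae
  after D5: wrote 2B at 0x04 = fd73
query mem[0x12]=0xc2, mem[0x0a]=0x73, mem[0x04]=0xfd, mem[0x14]=0xf1, mem[0x10]=0x9f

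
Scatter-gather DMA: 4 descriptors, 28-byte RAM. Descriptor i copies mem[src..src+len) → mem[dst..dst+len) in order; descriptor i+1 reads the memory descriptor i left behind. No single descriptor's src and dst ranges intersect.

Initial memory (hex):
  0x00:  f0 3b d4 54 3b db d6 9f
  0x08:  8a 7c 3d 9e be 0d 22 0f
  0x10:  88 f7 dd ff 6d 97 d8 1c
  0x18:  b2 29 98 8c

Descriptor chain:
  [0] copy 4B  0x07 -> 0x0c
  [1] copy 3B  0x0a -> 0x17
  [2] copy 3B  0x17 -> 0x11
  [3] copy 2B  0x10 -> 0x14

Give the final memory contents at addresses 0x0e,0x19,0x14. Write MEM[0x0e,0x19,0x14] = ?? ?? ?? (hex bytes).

MEM[0x0e,0x19,0x14] = 7c 9f 88

[0] 0x07->0x0c len=4 : 9f 8a 7c 3d
[1] 0x0a->0x17 len=3 : 3d 9e 9f
[2] 0x17->0x11 len=3 : 3d 9e 9f
[3] 0x10->0x14 len=2 : 88 3d
query mem[0x0e]=0x7c, mem[0x19]=0x9f, mem[0x14]=0x88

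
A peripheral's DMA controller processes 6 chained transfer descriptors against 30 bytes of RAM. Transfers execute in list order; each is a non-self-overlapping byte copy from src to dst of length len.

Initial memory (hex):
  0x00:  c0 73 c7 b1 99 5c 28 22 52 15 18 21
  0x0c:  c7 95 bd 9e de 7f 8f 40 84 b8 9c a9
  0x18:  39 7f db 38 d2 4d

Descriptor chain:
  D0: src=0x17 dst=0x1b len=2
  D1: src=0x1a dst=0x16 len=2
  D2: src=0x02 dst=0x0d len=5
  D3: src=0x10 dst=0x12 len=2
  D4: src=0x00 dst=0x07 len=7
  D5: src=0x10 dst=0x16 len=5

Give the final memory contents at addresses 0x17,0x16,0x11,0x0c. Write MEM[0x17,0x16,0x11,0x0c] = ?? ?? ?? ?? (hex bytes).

[0] 0x17->0x1b len=2 : a9 39
[1] 0x1a->0x16 len=2 : db a9
[2] 0x02->0x0d len=5 : c7 b1 99 5c 28
[3] 0x10->0x12 len=2 : 5c 28
[4] 0x00->0x07 len=7 : c0 73 c7 b1 99 5c 28
[5] 0x10->0x16 len=5 : 5c 28 5c 28 84
query mem[0x17]=0x28, mem[0x16]=0x5c, mem[0x11]=0x28, mem[0x0c]=0x5c

MEM[0x17,0x16,0x11,0x0c] = 28 5c 28 5c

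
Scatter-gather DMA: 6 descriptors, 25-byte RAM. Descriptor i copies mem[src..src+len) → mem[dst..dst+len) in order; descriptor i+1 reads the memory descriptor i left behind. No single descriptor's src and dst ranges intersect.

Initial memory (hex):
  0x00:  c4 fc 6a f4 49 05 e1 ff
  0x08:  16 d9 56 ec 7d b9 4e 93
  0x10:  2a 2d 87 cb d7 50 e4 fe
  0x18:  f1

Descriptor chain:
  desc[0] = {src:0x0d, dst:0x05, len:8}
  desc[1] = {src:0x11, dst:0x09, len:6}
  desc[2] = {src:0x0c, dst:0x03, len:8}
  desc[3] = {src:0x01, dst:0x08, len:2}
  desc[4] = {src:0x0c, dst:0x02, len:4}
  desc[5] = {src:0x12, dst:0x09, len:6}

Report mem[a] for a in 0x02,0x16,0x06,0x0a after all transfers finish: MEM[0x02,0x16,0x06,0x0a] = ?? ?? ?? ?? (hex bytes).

[0] 0x0d->0x05 len=8 : b9 4e 93 2a 2d 87 cb d7
[1] 0x11->0x09 len=6 : 2d 87 cb d7 50 e4
[2] 0x0c->0x03 len=8 : d7 50 e4 93 2a 2d 87 cb
[3] 0x01->0x08 len=2 : fc 6a
[4] 0x0c->0x02 len=4 : d7 50 e4 93
[5] 0x12->0x09 len=6 : 87 cb d7 50 e4 fe
query mem[0x02]=0xd7, mem[0x16]=0xe4, mem[0x06]=0x93, mem[0x0a]=0xcb

MEM[0x02,0x16,0x06,0x0a] = d7 e4 93 cb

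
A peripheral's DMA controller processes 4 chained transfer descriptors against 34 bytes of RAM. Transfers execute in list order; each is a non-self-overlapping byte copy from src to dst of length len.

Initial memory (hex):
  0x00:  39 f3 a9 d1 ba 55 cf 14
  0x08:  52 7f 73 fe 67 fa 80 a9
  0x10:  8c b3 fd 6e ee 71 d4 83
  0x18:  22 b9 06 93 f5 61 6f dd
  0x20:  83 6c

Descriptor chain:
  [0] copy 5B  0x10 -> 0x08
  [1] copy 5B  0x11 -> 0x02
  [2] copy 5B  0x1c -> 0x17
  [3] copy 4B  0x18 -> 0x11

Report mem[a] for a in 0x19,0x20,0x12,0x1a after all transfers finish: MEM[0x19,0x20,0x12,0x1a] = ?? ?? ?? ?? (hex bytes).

#0 dst[0x08+5] := {0x8c,0xb3,0xfd,0x6e,0xee}
#1 dst[0x02+5] := {0xb3,0xfd,0x6e,0xee,0x71}
#2 dst[0x17+5] := {0xf5,0x61,0x6f,0xdd,0x83}
#3 dst[0x11+4] := {0x61,0x6f,0xdd,0x83}
query mem[0x19]=0x6f, mem[0x20]=0x83, mem[0x12]=0x6f, mem[0x1a]=0xdd

MEM[0x19,0x20,0x12,0x1a] = 6f 83 6f dd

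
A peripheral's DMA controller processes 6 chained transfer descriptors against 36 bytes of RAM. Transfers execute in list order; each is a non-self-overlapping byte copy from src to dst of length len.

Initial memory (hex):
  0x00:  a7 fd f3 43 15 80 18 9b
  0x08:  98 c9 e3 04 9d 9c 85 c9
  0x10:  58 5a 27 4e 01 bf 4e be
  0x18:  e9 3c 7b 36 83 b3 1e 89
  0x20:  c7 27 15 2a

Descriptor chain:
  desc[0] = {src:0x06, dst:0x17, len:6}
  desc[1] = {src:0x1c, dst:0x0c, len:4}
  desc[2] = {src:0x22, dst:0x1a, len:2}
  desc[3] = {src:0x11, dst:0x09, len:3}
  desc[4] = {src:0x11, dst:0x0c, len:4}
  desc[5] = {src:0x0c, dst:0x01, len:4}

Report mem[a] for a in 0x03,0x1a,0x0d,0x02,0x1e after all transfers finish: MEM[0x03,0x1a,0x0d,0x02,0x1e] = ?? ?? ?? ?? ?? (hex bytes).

#0 dst[0x17+6] := {0x18,0x9b,0x98,0xc9,0xe3,0x04}
#1 dst[0x0c+4] := {0x04,0xb3,0x1e,0x89}
#2 dst[0x1a+2] := {0x15,0x2a}
#3 dst[0x09+3] := {0x5a,0x27,0x4e}
#4 dst[0x0c+4] := {0x5a,0x27,0x4e,0x01}
#5 dst[0x01+4] := {0x5a,0x27,0x4e,0x01}
query mem[0x03]=0x4e, mem[0x1a]=0x15, mem[0x0d]=0x27, mem[0x02]=0x27, mem[0x1e]=0x1e

MEM[0x03,0x1a,0x0d,0x02,0x1e] = 4e 15 27 27 1e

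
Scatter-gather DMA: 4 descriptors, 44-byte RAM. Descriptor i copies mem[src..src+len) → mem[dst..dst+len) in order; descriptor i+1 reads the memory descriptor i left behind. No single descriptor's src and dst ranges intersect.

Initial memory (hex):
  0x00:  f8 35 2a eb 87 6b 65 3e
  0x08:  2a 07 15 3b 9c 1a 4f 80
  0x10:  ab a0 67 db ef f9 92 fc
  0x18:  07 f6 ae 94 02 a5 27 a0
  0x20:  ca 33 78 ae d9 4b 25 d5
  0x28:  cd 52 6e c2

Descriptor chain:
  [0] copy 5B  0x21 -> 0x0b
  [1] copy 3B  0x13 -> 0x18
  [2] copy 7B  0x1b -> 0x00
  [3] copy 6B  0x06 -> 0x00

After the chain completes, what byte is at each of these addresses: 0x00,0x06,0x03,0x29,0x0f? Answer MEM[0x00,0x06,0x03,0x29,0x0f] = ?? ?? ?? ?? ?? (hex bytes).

  after D0: wrote 5B at 0x0b = 3378aed94b
  after D1: wrote 3B at 0x18 = dbeff9
  after D2: wrote 7B at 0x00 = 9402a527a0ca33
  after D3: wrote 6B at 0x00 = 333e2a071533
query mem[0x00]=0x33, mem[0x06]=0x33, mem[0x03]=0x07, mem[0x29]=0x52, mem[0x0f]=0x4b

MEM[0x00,0x06,0x03,0x29,0x0f] = 33 33 07 52 4b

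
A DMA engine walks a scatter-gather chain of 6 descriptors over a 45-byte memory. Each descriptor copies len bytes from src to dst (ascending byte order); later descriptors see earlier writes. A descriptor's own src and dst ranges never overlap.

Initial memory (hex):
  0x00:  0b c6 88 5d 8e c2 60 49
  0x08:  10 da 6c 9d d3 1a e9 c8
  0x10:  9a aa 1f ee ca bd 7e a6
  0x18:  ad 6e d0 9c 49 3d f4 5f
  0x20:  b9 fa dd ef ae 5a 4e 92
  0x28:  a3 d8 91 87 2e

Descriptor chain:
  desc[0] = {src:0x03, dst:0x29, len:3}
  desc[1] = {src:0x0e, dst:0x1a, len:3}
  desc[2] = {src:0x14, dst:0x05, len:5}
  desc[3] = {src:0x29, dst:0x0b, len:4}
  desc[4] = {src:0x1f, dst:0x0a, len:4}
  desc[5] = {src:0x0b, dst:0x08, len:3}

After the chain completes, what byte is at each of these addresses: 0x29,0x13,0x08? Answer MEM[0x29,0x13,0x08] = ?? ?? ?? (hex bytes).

  after D0: wrote 3B at 0x29 = 5d8ec2
  after D1: wrote 3B at 0x1a = e9c89a
  after D2: wrote 5B at 0x05 = cabd7ea6ad
  after D3: wrote 4B at 0x0b = 5d8ec22e
  after D4: wrote 4B at 0x0a = 5fb9fadd
  after D5: wrote 3B at 0x08 = b9fadd
query mem[0x29]=0x5d, mem[0x13]=0xee, mem[0x08]=0xb9

MEM[0x29,0x13,0x08] = 5d ee b9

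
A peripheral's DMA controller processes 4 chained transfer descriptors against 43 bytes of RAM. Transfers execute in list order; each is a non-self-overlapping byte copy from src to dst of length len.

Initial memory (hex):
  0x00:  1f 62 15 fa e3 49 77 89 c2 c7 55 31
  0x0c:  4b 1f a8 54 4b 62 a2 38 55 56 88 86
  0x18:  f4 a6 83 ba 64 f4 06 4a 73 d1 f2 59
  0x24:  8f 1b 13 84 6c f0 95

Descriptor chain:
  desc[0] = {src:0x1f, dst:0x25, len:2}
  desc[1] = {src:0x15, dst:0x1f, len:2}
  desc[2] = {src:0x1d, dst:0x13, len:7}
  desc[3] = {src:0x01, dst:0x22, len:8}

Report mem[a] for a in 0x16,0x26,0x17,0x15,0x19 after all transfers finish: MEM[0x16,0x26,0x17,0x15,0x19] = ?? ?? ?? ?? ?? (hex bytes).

MEM[0x16,0x26,0x17,0x15,0x19] = 88 49 d1 56 59

D0: mem[0x25..0x26] <- [4a 73]
D1: mem[0x1f..0x20] <- [56 88]
D2: mem[0x13..0x19] <- [f4 06 56 88 d1 f2 59]
D3: mem[0x22..0x29] <- [62 15 fa e3 49 77 89 c2]
query mem[0x16]=0x88, mem[0x26]=0x49, mem[0x17]=0xd1, mem[0x15]=0x56, mem[0x19]=0x59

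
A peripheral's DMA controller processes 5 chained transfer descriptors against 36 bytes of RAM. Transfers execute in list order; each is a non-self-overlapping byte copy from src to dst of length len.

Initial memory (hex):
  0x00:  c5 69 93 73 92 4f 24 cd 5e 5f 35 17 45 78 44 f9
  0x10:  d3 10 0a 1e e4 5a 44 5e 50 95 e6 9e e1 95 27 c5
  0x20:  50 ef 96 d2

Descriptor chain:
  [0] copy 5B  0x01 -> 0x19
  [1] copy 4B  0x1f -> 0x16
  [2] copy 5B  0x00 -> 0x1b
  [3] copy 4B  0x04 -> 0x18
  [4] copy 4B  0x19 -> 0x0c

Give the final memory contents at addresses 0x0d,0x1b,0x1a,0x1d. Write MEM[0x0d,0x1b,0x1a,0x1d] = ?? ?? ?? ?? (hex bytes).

[0] 0x01->0x19 len=5 : 69 93 73 92 4f
[1] 0x1f->0x16 len=4 : c5 50 ef 96
[2] 0x00->0x1b len=5 : c5 69 93 73 92
[3] 0x04->0x18 len=4 : 92 4f 24 cd
[4] 0x19->0x0c len=4 : 4f 24 cd 69
query mem[0x0d]=0x24, mem[0x1b]=0xcd, mem[0x1a]=0x24, mem[0x1d]=0x93

MEM[0x0d,0x1b,0x1a,0x1d] = 24 cd 24 93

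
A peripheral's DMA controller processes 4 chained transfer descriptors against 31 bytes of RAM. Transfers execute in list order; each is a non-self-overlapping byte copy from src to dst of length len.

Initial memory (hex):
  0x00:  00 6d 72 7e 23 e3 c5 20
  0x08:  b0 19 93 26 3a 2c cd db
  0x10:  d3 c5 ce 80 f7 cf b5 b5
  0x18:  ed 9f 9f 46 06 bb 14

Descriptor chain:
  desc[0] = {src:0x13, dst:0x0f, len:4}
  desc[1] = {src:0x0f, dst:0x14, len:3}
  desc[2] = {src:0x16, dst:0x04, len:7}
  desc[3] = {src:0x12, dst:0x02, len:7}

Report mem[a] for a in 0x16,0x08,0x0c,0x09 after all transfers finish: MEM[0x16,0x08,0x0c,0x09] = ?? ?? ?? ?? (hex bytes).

MEM[0x16,0x08,0x0c,0x09] = cf ed 3a 46

[0] 0x13->0x0f len=4 : 80 f7 cf b5
[1] 0x0f->0x14 len=3 : 80 f7 cf
[2] 0x16->0x04 len=7 : cf b5 ed 9f 9f 46 06
[3] 0x12->0x02 len=7 : b5 80 80 f7 cf b5 ed
query mem[0x16]=0xcf, mem[0x08]=0xed, mem[0x0c]=0x3a, mem[0x09]=0x46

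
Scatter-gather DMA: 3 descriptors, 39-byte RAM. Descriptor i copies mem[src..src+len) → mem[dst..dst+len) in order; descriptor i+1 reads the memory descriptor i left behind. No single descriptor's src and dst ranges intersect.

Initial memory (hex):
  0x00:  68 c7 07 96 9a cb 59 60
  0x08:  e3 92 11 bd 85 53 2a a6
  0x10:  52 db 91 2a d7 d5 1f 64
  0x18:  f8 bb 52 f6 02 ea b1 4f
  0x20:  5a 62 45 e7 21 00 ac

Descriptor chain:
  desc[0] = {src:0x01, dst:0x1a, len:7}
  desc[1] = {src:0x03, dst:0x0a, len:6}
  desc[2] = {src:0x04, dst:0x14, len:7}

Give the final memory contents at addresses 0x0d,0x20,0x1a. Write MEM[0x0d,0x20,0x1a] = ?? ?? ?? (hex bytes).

MEM[0x0d,0x20,0x1a] = 59 60 96

[0] 0x01->0x1a len=7 : c7 07 96 9a cb 59 60
[1] 0x03->0x0a len=6 : 96 9a cb 59 60 e3
[2] 0x04->0x14 len=7 : 9a cb 59 60 e3 92 96
query mem[0x0d]=0x59, mem[0x20]=0x60, mem[0x1a]=0x96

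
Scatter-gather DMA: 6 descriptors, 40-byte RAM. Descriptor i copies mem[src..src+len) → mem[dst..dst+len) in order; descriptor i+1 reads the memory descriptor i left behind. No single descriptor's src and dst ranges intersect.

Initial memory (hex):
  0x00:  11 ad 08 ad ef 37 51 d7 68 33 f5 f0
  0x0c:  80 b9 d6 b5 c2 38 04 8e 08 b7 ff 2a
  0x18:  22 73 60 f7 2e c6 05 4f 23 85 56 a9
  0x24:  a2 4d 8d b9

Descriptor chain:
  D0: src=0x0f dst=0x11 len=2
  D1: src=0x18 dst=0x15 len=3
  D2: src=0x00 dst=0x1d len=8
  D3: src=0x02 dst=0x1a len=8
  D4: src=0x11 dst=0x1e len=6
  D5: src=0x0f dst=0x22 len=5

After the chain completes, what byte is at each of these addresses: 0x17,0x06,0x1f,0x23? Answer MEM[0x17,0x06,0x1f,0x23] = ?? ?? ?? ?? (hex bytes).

#0 dst[0x11+2] := {0xb5,0xc2}
#1 dst[0x15+3] := {0x22,0x73,0x60}
#2 dst[0x1d+8] := {0x11,0xad,0x08,0xad,0xef,0x37,0x51,0xd7}
#3 dst[0x1a+8] := {0x08,0xad,0xef,0x37,0x51,0xd7,0x68,0x33}
#4 dst[0x1e+6] := {0xb5,0xc2,0x8e,0x08,0x22,0x73}
#5 dst[0x22+5] := {0xb5,0xc2,0xb5,0xc2,0x8e}
query mem[0x17]=0x60, mem[0x06]=0x51, mem[0x1f]=0xc2, mem[0x23]=0xc2

MEM[0x17,0x06,0x1f,0x23] = 60 51 c2 c2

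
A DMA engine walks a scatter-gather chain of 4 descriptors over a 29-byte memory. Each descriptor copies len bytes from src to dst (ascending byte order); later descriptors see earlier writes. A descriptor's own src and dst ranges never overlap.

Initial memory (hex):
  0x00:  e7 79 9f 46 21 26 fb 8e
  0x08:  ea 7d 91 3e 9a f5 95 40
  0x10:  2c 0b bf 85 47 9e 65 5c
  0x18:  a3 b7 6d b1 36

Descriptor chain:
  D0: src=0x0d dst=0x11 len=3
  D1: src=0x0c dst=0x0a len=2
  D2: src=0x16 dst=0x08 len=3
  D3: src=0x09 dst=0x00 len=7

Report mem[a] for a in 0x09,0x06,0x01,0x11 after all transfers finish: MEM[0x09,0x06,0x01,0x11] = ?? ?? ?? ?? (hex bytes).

  after D0: wrote 3B at 0x11 = f59540
  after D1: wrote 2B at 0x0a = 9af5
  after D2: wrote 3B at 0x08 = 655ca3
  after D3: wrote 7B at 0x00 = 5ca3f59af59540
query mem[0x09]=0x5c, mem[0x06]=0x40, mem[0x01]=0xa3, mem[0x11]=0xf5

MEM[0x09,0x06,0x01,0x11] = 5c 40 a3 f5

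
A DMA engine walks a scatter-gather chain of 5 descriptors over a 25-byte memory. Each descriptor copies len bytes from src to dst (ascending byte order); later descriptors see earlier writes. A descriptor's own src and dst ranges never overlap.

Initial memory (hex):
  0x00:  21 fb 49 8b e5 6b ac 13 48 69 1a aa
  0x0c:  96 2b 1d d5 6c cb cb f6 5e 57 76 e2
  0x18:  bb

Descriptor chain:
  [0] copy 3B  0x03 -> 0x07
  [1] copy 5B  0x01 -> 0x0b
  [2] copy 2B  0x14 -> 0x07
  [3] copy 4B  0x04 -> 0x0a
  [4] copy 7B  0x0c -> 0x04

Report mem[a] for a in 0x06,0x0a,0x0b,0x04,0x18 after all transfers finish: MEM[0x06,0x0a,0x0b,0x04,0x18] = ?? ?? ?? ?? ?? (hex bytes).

[0] 0x03->0x07 len=3 : 8b e5 6b
[1] 0x01->0x0b len=5 : fb 49 8b e5 6b
[2] 0x14->0x07 len=2 : 5e 57
[3] 0x04->0x0a len=4 : e5 6b ac 5e
[4] 0x0c->0x04 len=7 : ac 5e e5 6b 6c cb cb
query mem[0x06]=0xe5, mem[0x0a]=0xcb, mem[0x0b]=0x6b, mem[0x04]=0xac, mem[0x18]=0xbb

MEM[0x06,0x0a,0x0b,0x04,0x18] = e5 cb 6b ac bb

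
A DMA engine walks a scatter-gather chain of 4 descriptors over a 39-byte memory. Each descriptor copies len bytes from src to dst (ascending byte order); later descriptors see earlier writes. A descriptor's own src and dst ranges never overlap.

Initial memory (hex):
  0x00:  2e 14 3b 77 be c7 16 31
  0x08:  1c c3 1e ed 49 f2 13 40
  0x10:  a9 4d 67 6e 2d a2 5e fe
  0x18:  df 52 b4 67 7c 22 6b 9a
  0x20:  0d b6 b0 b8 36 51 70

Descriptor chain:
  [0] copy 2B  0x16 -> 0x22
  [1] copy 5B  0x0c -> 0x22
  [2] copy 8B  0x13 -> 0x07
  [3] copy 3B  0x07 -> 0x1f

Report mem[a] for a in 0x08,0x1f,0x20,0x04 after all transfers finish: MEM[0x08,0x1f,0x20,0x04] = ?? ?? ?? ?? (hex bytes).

#0 dst[0x22+2] := {0x5e,0xfe}
#1 dst[0x22+5] := {0x49,0xf2,0x13,0x40,0xa9}
#2 dst[0x07+8] := {0x6e,0x2d,0xa2,0x5e,0xfe,0xdf,0x52,0xb4}
#3 dst[0x1f+3] := {0x6e,0x2d,0xa2}
query mem[0x08]=0x2d, mem[0x1f]=0x6e, mem[0x20]=0x2d, mem[0x04]=0xbe

MEM[0x08,0x1f,0x20,0x04] = 2d 6e 2d be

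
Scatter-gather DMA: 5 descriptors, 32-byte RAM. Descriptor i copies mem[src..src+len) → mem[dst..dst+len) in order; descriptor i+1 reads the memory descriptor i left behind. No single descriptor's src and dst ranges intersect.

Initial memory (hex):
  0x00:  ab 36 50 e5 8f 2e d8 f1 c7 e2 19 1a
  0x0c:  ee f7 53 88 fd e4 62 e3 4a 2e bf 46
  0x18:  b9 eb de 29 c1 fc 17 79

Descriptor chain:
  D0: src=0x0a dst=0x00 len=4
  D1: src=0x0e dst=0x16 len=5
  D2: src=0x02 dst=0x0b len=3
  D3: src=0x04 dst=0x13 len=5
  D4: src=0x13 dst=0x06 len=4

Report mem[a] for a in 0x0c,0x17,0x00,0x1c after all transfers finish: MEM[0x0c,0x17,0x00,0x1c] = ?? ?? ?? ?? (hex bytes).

#0 dst[0x00+4] := {0x19,0x1a,0xee,0xf7}
#1 dst[0x16+5] := {0x53,0x88,0xfd,0xe4,0x62}
#2 dst[0x0b+3] := {0xee,0xf7,0x8f}
#3 dst[0x13+5] := {0x8f,0x2e,0xd8,0xf1,0xc7}
#4 dst[0x06+4] := {0x8f,0x2e,0xd8,0xf1}
query mem[0x0c]=0xf7, mem[0x17]=0xc7, mem[0x00]=0x19, mem[0x1c]=0xc1

MEM[0x0c,0x17,0x00,0x1c] = f7 c7 19 c1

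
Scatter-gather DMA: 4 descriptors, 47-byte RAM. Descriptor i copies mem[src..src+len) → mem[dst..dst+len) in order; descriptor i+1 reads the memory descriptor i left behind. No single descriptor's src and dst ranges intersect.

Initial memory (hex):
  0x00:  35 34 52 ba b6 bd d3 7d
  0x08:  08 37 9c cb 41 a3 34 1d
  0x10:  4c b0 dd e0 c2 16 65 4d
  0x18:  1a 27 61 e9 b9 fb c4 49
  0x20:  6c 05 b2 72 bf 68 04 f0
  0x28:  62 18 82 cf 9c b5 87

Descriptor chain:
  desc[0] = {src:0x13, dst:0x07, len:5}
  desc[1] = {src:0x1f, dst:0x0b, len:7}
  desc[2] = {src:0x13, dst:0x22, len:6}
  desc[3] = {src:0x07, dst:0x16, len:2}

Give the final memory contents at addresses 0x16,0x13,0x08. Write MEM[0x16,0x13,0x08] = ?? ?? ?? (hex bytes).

MEM[0x16,0x13,0x08] = e0 e0 c2

  after D0: wrote 5B at 0x07 = e0c216654d
  after D1: wrote 7B at 0x0b = 496c05b272bf68
  after D2: wrote 6B at 0x22 = e0c216654d1a
  after D3: wrote 2B at 0x16 = e0c2
query mem[0x16]=0xe0, mem[0x13]=0xe0, mem[0x08]=0xc2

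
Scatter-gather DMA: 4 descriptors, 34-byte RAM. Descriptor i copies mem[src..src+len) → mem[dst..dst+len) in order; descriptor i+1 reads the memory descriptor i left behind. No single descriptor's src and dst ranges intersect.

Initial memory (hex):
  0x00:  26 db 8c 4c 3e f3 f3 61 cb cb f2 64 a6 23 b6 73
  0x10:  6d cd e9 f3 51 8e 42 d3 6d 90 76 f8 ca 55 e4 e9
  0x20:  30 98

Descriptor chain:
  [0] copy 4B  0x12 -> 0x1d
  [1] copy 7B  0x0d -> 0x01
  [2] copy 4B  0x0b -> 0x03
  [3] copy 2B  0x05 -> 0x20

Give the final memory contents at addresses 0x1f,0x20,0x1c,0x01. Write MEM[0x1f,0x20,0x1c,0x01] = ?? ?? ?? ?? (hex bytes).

MEM[0x1f,0x20,0x1c,0x01] = 51 23 ca 23

  after D0: wrote 4B at 0x1d = e9f3518e
  after D1: wrote 7B at 0x01 = 23b6736dcde9f3
  after D2: wrote 4B at 0x03 = 64a623b6
  after D3: wrote 2B at 0x20 = 23b6
query mem[0x1f]=0x51, mem[0x20]=0x23, mem[0x1c]=0xca, mem[0x01]=0x23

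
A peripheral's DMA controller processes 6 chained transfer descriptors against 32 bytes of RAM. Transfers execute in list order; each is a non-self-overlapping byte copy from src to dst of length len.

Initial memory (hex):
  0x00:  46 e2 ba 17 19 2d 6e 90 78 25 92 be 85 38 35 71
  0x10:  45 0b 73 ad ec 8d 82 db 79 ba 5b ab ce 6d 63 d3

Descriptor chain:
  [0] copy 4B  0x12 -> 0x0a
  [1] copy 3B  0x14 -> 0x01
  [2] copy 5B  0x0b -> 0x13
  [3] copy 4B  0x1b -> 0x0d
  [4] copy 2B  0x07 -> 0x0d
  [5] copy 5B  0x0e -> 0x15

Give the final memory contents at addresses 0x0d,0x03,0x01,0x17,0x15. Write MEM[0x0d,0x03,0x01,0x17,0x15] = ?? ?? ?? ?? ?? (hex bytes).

[0] 0x12->0x0a len=4 : 73 ad ec 8d
[1] 0x14->0x01 len=3 : ec 8d 82
[2] 0x0b->0x13 len=5 : ad ec 8d 35 71
[3] 0x1b->0x0d len=4 : ab ce 6d 63
[4] 0x07->0x0d len=2 : 90 78
[5] 0x0e->0x15 len=5 : 78 6d 63 0b 73
query mem[0x0d]=0x90, mem[0x03]=0x82, mem[0x01]=0xec, mem[0x17]=0x63, mem[0x15]=0x78

MEM[0x0d,0x03,0x01,0x17,0x15] = 90 82 ec 63 78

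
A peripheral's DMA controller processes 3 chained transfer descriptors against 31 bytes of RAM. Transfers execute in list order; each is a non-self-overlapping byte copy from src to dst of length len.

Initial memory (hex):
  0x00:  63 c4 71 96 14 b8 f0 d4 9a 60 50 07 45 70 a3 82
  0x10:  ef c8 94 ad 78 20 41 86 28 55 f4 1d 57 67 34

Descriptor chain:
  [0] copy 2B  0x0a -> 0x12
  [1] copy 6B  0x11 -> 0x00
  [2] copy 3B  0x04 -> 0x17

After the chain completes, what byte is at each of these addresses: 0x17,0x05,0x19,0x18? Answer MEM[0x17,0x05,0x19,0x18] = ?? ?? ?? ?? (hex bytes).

D0: mem[0x12..0x13] <- [50 07]
D1: mem[0x00..0x05] <- [c8 50 07 78 20 41]
D2: mem[0x17..0x19] <- [20 41 f0]
query mem[0x17]=0x20, mem[0x05]=0x41, mem[0x19]=0xf0, mem[0x18]=0x41

MEM[0x17,0x05,0x19,0x18] = 20 41 f0 41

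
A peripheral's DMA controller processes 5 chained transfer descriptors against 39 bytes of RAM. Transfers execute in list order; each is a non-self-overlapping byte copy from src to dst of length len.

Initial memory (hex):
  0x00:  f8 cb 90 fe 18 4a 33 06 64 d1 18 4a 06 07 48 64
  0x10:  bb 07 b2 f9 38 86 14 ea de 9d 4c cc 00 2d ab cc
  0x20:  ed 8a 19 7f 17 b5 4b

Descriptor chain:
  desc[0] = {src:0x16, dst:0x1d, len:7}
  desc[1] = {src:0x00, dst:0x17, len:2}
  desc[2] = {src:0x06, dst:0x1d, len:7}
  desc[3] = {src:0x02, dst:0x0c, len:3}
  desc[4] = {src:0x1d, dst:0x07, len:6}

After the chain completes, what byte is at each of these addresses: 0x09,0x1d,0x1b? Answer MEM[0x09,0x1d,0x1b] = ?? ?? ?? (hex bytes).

MEM[0x09,0x1d,0x1b] = 64 33 cc

[0] 0x16->0x1d len=7 : 14 ea de 9d 4c cc 00
[1] 0x00->0x17 len=2 : f8 cb
[2] 0x06->0x1d len=7 : 33 06 64 d1 18 4a 06
[3] 0x02->0x0c len=3 : 90 fe 18
[4] 0x1d->0x07 len=6 : 33 06 64 d1 18 4a
query mem[0x09]=0x64, mem[0x1d]=0x33, mem[0x1b]=0xcc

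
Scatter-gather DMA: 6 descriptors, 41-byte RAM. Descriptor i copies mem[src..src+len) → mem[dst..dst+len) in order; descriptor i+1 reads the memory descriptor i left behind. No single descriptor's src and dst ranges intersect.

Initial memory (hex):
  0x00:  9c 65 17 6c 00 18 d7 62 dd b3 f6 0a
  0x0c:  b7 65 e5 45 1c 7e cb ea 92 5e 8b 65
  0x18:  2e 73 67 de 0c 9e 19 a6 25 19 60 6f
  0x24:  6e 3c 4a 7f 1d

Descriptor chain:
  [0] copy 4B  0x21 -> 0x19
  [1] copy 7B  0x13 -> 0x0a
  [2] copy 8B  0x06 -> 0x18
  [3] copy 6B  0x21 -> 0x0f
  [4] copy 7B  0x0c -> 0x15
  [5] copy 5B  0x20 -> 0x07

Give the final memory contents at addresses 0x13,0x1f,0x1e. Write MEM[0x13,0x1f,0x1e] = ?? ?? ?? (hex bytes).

MEM[0x13,0x1f,0x1e] = 3c 8b 5e

#0 dst[0x19+4] := {0x19,0x60,0x6f,0x6e}
#1 dst[0x0a+7] := {0xea,0x92,0x5e,0x8b,0x65,0x2e,0x19}
#2 dst[0x18+8] := {0xd7,0x62,0xdd,0xb3,0xea,0x92,0x5e,0x8b}
#3 dst[0x0f+6] := {0x19,0x60,0x6f,0x6e,0x3c,0x4a}
#4 dst[0x15+7] := {0x5e,0x8b,0x65,0x19,0x60,0x6f,0x6e}
#5 dst[0x07+5] := {0x25,0x19,0x60,0x6f,0x6e}
query mem[0x13]=0x3c, mem[0x1f]=0x8b, mem[0x1e]=0x5e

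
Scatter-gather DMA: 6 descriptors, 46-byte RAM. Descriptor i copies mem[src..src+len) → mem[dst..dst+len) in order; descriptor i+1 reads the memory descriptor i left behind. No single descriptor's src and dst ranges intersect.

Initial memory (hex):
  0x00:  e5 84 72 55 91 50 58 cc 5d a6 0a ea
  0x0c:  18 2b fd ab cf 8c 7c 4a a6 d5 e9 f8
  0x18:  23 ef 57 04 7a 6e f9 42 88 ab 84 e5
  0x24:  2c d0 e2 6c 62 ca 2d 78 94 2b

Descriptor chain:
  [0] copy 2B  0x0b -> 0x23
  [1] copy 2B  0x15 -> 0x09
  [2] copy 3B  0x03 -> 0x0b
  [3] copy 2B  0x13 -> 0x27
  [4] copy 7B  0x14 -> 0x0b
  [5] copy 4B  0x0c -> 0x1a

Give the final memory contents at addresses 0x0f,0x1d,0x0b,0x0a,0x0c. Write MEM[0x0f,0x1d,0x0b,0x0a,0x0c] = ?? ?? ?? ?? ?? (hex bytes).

  after D0: wrote 2B at 0x23 = ea18
  after D1: wrote 2B at 0x09 = d5e9
  after D2: wrote 3B at 0x0b = 559150
  after D3: wrote 2B at 0x27 = 4aa6
  after D4: wrote 7B at 0x0b = a6d5e9f823ef57
  after D5: wrote 4B at 0x1a = d5e9f823
query mem[0x0f]=0x23, mem[0x1d]=0x23, mem[0x0b]=0xa6, mem[0x0a]=0xe9, mem[0x0c]=0xd5

MEM[0x0f,0x1d,0x0b,0x0a,0x0c] = 23 23 a6 e9 d5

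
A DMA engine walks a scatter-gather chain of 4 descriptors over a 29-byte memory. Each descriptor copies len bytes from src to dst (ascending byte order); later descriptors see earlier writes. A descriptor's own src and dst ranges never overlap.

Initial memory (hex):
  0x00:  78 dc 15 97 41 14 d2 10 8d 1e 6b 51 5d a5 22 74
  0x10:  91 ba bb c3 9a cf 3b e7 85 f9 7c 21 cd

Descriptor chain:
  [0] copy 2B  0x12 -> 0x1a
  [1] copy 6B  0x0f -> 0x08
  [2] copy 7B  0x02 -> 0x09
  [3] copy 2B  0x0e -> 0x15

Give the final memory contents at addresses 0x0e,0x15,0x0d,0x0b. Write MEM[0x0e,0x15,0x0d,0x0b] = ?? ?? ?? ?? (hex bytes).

D0: mem[0x1a..0x1b] <- [bb c3]
D1: mem[0x08..0x0d] <- [74 91 ba bb c3 9a]
D2: mem[0x09..0x0f] <- [15 97 41 14 d2 10 74]
D3: mem[0x15..0x16] <- [10 74]
query mem[0x0e]=0x10, mem[0x15]=0x10, mem[0x0d]=0xd2, mem[0x0b]=0x41

MEM[0x0e,0x15,0x0d,0x0b] = 10 10 d2 41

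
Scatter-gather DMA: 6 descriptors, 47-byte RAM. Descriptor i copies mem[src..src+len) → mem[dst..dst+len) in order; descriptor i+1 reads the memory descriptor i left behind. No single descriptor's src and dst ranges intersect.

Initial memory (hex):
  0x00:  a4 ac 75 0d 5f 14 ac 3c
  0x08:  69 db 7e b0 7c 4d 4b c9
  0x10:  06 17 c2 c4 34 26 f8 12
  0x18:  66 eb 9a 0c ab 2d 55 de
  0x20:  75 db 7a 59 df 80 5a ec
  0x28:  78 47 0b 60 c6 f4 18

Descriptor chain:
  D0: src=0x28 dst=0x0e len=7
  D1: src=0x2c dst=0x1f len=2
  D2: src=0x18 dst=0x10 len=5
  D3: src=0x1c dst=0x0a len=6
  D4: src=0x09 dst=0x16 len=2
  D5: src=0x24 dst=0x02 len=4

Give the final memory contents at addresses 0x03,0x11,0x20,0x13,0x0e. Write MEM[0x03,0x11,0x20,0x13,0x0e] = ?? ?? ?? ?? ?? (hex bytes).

D0: mem[0x0e..0x14] <- [78 47 0b 60 c6 f4 18]
D1: mem[0x1f..0x20] <- [c6 f4]
D2: mem[0x10..0x14] <- [66 eb 9a 0c ab]
D3: mem[0x0a..0x0f] <- [ab 2d 55 c6 f4 db]
D4: mem[0x16..0x17] <- [db ab]
D5: mem[0x02..0x05] <- [df 80 5a ec]
query mem[0x03]=0x80, mem[0x11]=0xeb, mem[0x20]=0xf4, mem[0x13]=0x0c, mem[0x0e]=0xf4

MEM[0x03,0x11,0x20,0x13,0x0e] = 80 eb f4 0c f4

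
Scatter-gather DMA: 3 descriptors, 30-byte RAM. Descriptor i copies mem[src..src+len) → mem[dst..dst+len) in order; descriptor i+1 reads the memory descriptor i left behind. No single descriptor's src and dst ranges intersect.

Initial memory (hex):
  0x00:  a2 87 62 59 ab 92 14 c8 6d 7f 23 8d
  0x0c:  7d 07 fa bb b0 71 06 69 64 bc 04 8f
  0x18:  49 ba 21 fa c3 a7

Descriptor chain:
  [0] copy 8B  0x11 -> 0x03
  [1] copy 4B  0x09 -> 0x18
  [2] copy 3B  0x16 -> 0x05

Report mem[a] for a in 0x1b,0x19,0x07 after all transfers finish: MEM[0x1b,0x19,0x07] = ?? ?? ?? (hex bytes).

MEM[0x1b,0x19,0x07] = 7d 49 8f

#0 dst[0x03+8] := {0x71,0x06,0x69,0x64,0xbc,0x04,0x8f,0x49}
#1 dst[0x18+4] := {0x8f,0x49,0x8d,0x7d}
#2 dst[0x05+3] := {0x04,0x8f,0x8f}
query mem[0x1b]=0x7d, mem[0x19]=0x49, mem[0x07]=0x8f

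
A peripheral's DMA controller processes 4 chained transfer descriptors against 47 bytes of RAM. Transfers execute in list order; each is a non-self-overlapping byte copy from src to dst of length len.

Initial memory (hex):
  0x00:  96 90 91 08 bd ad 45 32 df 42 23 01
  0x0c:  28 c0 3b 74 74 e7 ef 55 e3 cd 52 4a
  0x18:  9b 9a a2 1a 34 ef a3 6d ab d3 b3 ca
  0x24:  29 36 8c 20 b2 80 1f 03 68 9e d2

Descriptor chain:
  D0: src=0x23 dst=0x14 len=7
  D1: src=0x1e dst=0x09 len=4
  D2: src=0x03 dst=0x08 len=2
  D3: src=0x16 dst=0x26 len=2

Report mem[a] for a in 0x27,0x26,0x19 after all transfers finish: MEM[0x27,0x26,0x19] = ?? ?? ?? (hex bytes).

[0] 0x23->0x14 len=7 : ca 29 36 8c 20 b2 80
[1] 0x1e->0x09 len=4 : a3 6d ab d3
[2] 0x03->0x08 len=2 : 08 bd
[3] 0x16->0x26 len=2 : 36 8c
query mem[0x27]=0x8c, mem[0x26]=0x36, mem[0x19]=0xb2

MEM[0x27,0x26,0x19] = 8c 36 b2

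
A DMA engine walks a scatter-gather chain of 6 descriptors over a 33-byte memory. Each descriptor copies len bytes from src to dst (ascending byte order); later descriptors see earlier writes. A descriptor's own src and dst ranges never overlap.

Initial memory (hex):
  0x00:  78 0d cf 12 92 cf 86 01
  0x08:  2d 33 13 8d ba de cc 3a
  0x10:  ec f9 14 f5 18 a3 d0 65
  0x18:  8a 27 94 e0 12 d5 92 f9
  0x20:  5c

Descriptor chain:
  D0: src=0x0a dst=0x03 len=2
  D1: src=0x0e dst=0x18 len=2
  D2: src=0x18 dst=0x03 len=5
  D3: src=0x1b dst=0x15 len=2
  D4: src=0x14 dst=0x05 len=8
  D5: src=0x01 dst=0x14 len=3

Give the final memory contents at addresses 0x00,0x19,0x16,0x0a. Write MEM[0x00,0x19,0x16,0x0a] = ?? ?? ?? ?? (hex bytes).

  after D0: wrote 2B at 0x03 = 138d
  after D1: wrote 2B at 0x18 = cc3a
  after D2: wrote 5B at 0x03 = cc3a94e012
  after D3: wrote 2B at 0x15 = e012
  after D4: wrote 8B at 0x05 = 18e01265cc3a94e0
  after D5: wrote 3B at 0x14 = 0dcfcc
query mem[0x00]=0x78, mem[0x19]=0x3a, mem[0x16]=0xcc, mem[0x0a]=0x3a

MEM[0x00,0x19,0x16,0x0a] = 78 3a cc 3a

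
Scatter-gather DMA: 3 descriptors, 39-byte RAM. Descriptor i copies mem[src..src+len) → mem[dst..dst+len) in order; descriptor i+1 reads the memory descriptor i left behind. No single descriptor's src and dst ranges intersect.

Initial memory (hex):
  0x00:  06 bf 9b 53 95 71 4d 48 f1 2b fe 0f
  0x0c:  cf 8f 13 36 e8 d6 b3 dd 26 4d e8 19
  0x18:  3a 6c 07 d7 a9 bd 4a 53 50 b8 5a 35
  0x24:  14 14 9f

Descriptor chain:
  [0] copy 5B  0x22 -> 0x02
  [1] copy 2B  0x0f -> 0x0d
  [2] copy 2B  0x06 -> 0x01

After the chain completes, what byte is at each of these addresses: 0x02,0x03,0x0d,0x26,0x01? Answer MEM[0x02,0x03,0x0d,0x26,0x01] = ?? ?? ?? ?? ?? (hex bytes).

MEM[0x02,0x03,0x0d,0x26,0x01] = 48 35 36 9f 9f

  after D0: wrote 5B at 0x02 = 5a3514149f
  after D1: wrote 2B at 0x0d = 36e8
  after D2: wrote 2B at 0x01 = 9f48
query mem[0x02]=0x48, mem[0x03]=0x35, mem[0x0d]=0x36, mem[0x26]=0x9f, mem[0x01]=0x9f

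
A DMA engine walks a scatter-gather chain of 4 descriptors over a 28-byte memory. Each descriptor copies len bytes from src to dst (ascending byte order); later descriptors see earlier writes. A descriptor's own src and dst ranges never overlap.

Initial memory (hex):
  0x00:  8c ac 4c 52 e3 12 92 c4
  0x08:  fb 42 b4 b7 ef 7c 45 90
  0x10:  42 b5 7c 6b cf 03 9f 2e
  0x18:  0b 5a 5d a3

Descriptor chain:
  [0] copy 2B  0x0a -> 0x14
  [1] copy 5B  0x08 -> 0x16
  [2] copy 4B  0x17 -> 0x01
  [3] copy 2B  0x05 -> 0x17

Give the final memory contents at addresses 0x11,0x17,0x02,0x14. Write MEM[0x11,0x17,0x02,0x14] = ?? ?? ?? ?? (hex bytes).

#0 dst[0x14+2] := {0xb4,0xb7}
#1 dst[0x16+5] := {0xfb,0x42,0xb4,0xb7,0xef}
#2 dst[0x01+4] := {0x42,0xb4,0xb7,0xef}
#3 dst[0x17+2] := {0x12,0x92}
query mem[0x11]=0xb5, mem[0x17]=0x12, mem[0x02]=0xb4, mem[0x14]=0xb4

MEM[0x11,0x17,0x02,0x14] = b5 12 b4 b4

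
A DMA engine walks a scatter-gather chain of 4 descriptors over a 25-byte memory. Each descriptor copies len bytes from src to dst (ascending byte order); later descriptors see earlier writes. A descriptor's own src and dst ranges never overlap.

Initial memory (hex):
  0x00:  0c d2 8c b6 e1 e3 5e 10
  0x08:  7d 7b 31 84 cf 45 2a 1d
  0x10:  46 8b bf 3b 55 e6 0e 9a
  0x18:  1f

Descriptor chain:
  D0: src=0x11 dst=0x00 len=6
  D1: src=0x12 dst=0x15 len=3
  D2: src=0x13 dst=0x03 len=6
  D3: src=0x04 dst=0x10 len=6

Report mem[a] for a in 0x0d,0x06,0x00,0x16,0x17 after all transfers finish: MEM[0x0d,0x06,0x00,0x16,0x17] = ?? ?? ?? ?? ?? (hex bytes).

MEM[0x0d,0x06,0x00,0x16,0x17] = 45 3b 8b 3b 55

  after D0: wrote 6B at 0x00 = 8bbf3b55e60e
  after D1: wrote 3B at 0x15 = bf3b55
  after D2: wrote 6B at 0x03 = 3b55bf3b551f
  after D3: wrote 6B at 0x10 = 55bf3b551f7b
query mem[0x0d]=0x45, mem[0x06]=0x3b, mem[0x00]=0x8b, mem[0x16]=0x3b, mem[0x17]=0x55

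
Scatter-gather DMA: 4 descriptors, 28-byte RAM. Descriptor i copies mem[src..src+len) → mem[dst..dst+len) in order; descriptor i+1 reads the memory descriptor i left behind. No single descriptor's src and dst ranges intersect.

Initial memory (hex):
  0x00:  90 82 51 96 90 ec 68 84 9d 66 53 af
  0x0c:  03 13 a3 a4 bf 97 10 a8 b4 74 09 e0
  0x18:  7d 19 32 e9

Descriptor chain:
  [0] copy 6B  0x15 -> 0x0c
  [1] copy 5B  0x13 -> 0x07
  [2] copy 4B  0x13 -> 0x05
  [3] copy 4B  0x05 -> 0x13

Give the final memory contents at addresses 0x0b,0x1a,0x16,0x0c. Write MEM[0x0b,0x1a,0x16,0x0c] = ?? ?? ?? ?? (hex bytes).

MEM[0x0b,0x1a,0x16,0x0c] = e0 32 09 74

[0] 0x15->0x0c len=6 : 74 09 e0 7d 19 32
[1] 0x13->0x07 len=5 : a8 b4 74 09 e0
[2] 0x13->0x05 len=4 : a8 b4 74 09
[3] 0x05->0x13 len=4 : a8 b4 74 09
query mem[0x0b]=0xe0, mem[0x1a]=0x32, mem[0x16]=0x09, mem[0x0c]=0x74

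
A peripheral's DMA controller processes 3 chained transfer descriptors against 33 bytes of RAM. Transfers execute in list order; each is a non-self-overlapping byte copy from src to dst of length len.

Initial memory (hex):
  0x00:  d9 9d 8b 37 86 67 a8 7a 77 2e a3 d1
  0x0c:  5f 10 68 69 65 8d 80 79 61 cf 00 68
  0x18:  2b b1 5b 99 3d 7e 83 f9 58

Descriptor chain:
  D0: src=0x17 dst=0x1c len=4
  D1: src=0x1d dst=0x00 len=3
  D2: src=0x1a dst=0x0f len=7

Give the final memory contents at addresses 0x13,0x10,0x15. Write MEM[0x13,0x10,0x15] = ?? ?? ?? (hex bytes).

  after D0: wrote 4B at 0x1c = 682bb15b
  after D1: wrote 3B at 0x00 = 2bb15b
  after D2: wrote 7B at 0x0f = 5b99682bb15b58
query mem[0x13]=0xb1, mem[0x10]=0x99, mem[0x15]=0x58

MEM[0x13,0x10,0x15] = b1 99 58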